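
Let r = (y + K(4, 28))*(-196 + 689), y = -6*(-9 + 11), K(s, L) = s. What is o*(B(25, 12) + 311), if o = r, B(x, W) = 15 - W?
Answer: -1238416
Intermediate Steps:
y = -12 (y = -6*2 = -12)
r = -3944 (r = (-12 + 4)*(-196 + 689) = -8*493 = -3944)
o = -3944
o*(B(25, 12) + 311) = -3944*((15 - 1*12) + 311) = -3944*((15 - 12) + 311) = -3944*(3 + 311) = -3944*314 = -1238416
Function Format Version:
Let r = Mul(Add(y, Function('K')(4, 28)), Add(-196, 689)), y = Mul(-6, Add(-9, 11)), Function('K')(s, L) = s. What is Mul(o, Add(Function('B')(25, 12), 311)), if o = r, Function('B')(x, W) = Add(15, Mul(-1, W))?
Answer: -1238416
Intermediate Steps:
y = -12 (y = Mul(-6, 2) = -12)
r = -3944 (r = Mul(Add(-12, 4), Add(-196, 689)) = Mul(-8, 493) = -3944)
o = -3944
Mul(o, Add(Function('B')(25, 12), 311)) = Mul(-3944, Add(Add(15, Mul(-1, 12)), 311)) = Mul(-3944, Add(Add(15, -12), 311)) = Mul(-3944, Add(3, 311)) = Mul(-3944, 314) = -1238416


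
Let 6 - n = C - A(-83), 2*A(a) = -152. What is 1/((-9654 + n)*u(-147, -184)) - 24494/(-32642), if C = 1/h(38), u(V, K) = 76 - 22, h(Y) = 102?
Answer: 109324294870/145691707761 ≈ 0.75038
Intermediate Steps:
A(a) = -76 (A(a) = (½)*(-152) = -76)
u(V, K) = 54
C = 1/102 ≈ 0.0098039
n = -7141/102 (n = 6 - (1/102 - 1*(-76)) = 6 - (1/102 + 76) = 6 - 1*7753/102 = 6 - 7753/102 = -7141/102 ≈ -70.010)
1/((-9654 + n)*u(-147, -184)) - 24494/(-32642) = 1/(-9654 - 7141/102*54) - 24494/(-32642) = (1/54)/(-991849/102) - 24494*(-1/32642) = -102/991849*1/54 + 12247/16321 = -17/8926641 + 12247/16321 = 109324294870/145691707761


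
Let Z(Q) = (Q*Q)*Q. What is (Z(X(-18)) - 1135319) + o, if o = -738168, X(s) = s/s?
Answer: -1873486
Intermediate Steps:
X(s) = 1
Z(Q) = Q**3 (Z(Q) = Q**2*Q = Q**3)
(Z(X(-18)) - 1135319) + o = (1**3 - 1135319) - 738168 = (1 - 1135319) - 738168 = -1135318 - 738168 = -1873486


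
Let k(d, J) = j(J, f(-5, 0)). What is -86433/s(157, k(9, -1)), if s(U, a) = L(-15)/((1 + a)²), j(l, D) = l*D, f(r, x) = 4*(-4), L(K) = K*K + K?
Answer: -8326379/70 ≈ -1.1895e+5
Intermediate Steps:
L(K) = K + K² (L(K) = K² + K = K + K²)
f(r, x) = -16
j(l, D) = D*l
k(d, J) = -16*J
s(U, a) = 210/(1 + a)² (s(U, a) = (-15*(1 - 15))/((1 + a)²) = (-15*(-14))/(1 + a)² = 210/(1 + a)²)
-86433/s(157, k(9, -1)) = -86433*(1 - 16*(-1))²/210 = -86433*(1 + 16)²/210 = -86433/(210/17²) = -86433/(210*(1/289)) = -86433/210/289 = -86433*289/210 = -8326379/70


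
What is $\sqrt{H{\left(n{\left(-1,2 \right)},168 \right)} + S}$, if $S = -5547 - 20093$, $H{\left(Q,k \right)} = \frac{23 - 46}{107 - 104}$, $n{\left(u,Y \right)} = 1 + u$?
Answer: $\frac{i \sqrt{230829}}{3} \approx 160.15 i$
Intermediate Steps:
$H{\left(Q,k \right)} = - \frac{23}{3}$
$S = -25640$ ($S = -5547 - 20093 = -25640$)
$\sqrt{H{\left(n{\left(-1,2 \right)},168 \right)} + S} = \sqrt{- \frac{23}{3} - 25640} = \sqrt{- \frac{76943}{3}} = \frac{i \sqrt{230829}}{3}$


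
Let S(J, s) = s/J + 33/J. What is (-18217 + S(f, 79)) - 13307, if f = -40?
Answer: -157634/5 ≈ -31527.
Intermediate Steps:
S(J, s) = 33/J + s/J
(-18217 + S(f, 79)) - 13307 = (-18217 + (33 + 79)/(-40)) - 13307 = (-18217 - 1/40*112) - 13307 = (-18217 - 14/5) - 13307 = -91099/5 - 13307 = -157634/5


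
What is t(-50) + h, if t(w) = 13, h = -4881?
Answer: -4868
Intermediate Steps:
t(-50) + h = 13 - 4881 = -4868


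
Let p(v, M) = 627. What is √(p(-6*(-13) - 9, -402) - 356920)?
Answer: I*√356293 ≈ 596.9*I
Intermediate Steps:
√(p(-6*(-13) - 9, -402) - 356920) = √(627 - 356920) = √(-356293) = I*√356293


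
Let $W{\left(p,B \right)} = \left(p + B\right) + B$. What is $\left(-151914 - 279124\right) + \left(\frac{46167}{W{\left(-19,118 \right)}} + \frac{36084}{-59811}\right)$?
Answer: $- \frac{1863894378099}{4326329} \approx -4.3083 \cdot 10^{5}$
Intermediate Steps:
$W{\left(p,B \right)} = p + 2 B$ ($W{\left(p,B \right)} = \left(B + p\right) + B = p + 2 B$)
$\left(-151914 - 279124\right) + \left(\frac{46167}{W{\left(-19,118 \right)}} + \frac{36084}{-59811}\right) = \left(-151914 - 279124\right) + \left(\frac{46167}{-19 + 2 \cdot 118} + \frac{36084}{-59811}\right) = -431038 + \left(\frac{46167}{-19 + 236} + 36084 \left(- \frac{1}{59811}\right)\right) = -431038 - \left(\frac{12028}{19937} - \frac{46167}{217}\right) = -431038 + \left(46167 \cdot \frac{1}{217} - \frac{12028}{19937}\right) = -431038 + \left(\frac{46167}{217} - \frac{12028}{19937}\right) = -431038 + \frac{917821403}{4326329} = - \frac{1863894378099}{4326329}$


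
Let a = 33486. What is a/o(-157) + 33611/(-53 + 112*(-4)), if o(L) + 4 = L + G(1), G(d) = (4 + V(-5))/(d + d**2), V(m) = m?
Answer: -44409325/161823 ≈ -274.43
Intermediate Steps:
G(d) = -1/(d + d**2) (G(d) = (4 - 5)/(d + d**2) = -1/(d + d**2))
o(L) = -9/2 + L (o(L) = -4 + (L - 1/(1*(1 + 1))) = -4 + (L - 1*1/2) = -4 + (L - 1*1*1/2) = -4 + (L - 1/2) = -4 + (-1/2 + L) = -9/2 + L)
a/o(-157) + 33611/(-53 + 112*(-4)) = 33486/(-9/2 - 157) + 33611/(-53 + 112*(-4)) = 33486/(-323/2) + 33611/(-53 - 448) = 33486*(-2/323) + 33611/(-501) = -66972/323 + 33611*(-1/501) = -66972/323 - 33611/501 = -44409325/161823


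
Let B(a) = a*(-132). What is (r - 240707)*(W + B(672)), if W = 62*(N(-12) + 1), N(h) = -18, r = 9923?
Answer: 20714710272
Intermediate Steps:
B(a) = -132*a
W = -1054 (W = 62*(-18 + 1) = 62*(-17) = -1054)
(r - 240707)*(W + B(672)) = (9923 - 240707)*(-1054 - 132*672) = -230784*(-1054 - 88704) = -230784*(-89758) = 20714710272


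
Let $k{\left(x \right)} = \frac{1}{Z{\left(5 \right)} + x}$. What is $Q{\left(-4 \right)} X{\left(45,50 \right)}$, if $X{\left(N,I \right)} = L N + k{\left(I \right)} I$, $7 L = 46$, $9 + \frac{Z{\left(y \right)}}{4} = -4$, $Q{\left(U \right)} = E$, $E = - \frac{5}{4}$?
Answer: $- \frac{9475}{28} \approx -338.39$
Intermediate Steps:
$E = - \frac{5}{4}$ ($E = \left(-5\right) \frac{1}{4} = - \frac{5}{4} \approx -1.25$)
$Q{\left(U \right)} = - \frac{5}{4}$
$Z{\left(y \right)} = -52$ ($Z{\left(y \right)} = -36 + 4 \left(-4\right) = -36 - 16 = -52$)
$k{\left(x \right)} = \frac{1}{-52 + x}$
$L = \frac{46}{7}$ ($L = \frac{1}{7} \cdot 46 = \frac{46}{7} \approx 6.5714$)
$X{\left(N,I \right)} = \frac{46 N}{7} + \frac{I}{-52 + I}$
$Q{\left(-4 \right)} X{\left(45,50 \right)} = - \frac{5 \frac{50 + \frac{46}{7} \cdot 45 \left(-52 + 50\right)}{-52 + 50}}{4} = - \frac{5 \frac{50 + \frac{46}{7} \cdot 45 \left(-2\right)}{-2}}{4} = - \frac{5 \left(- \frac{50 - \frac{4140}{7}}{2}\right)}{4} = - \frac{5 \left(\left(- \frac{1}{2}\right) \left(- \frac{3790}{7}\right)\right)}{4} = \left(- \frac{5}{4}\right) \frac{1895}{7} = - \frac{9475}{28}$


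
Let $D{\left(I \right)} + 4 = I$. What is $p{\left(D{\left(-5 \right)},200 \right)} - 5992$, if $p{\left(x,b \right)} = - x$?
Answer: $-5983$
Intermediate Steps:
$D{\left(I \right)} = -4 + I$
$p{\left(D{\left(-5 \right)},200 \right)} - 5992 = - (-4 - 5) - 5992 = \left(-1\right) \left(-9\right) - 5992 = 9 - 5992 = -5983$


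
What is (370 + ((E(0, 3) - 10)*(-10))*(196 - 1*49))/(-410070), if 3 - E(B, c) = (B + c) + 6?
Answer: -2389/41007 ≈ -0.058258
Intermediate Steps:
E(B, c) = -3 - B - c (E(B, c) = 3 - ((B + c) + 6) = 3 - (6 + B + c) = 3 + (-6 - B - c) = -3 - B - c)
(370 + ((E(0, 3) - 10)*(-10))*(196 - 1*49))/(-410070) = (370 + (((-3 - 1*0 - 1*3) - 10)*(-10))*(196 - 1*49))/(-410070) = (370 + (((-3 + 0 - 3) - 10)*(-10))*(196 - 49))*(-1/410070) = (370 + ((-6 - 10)*(-10))*147)*(-1/410070) = (370 - 16*(-10)*147)*(-1/410070) = (370 + 160*147)*(-1/410070) = (370 + 23520)*(-1/410070) = 23890*(-1/410070) = -2389/41007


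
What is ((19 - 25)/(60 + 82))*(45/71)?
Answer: -135/5041 ≈ -0.026780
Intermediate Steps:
((19 - 25)/(60 + 82))*(45/71) = (-6/142)*(45*(1/71)) = ((1/142)*(-6))*(45/71) = -3/71*45/71 = -135/5041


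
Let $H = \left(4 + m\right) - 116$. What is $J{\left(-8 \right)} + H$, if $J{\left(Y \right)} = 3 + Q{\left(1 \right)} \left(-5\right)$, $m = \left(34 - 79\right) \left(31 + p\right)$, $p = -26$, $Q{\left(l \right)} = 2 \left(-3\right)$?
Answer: $-304$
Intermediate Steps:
$Q{\left(l \right)} = -6$
$m = -225$ ($m = \left(34 - 79\right) \left(31 - 26\right) = \left(-45\right) 5 = -225$)
$J{\left(Y \right)} = 33$ ($J{\left(Y \right)} = 3 - -30 = 3 + 30 = 33$)
$H = -337$ ($H = \left(4 - 225\right) - 116 = -221 - 116 = -337$)
$J{\left(-8 \right)} + H = 33 - 337 = -304$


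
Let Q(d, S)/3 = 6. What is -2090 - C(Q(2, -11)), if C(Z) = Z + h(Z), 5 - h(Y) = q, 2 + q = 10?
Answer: -2105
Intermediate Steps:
q = 8 (q = -2 + 10 = 8)
h(Y) = -3 (h(Y) = 5 - 1*8 = 5 - 8 = -3)
Q(d, S) = 18 (Q(d, S) = 3*6 = 18)
C(Z) = -3 + Z (C(Z) = Z - 3 = -3 + Z)
-2090 - C(Q(2, -11)) = -2090 - (-3 + 18) = -2090 - 1*15 = -2090 - 15 = -2105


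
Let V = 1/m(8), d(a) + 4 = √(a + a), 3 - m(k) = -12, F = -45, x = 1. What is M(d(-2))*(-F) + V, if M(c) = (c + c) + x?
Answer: -4724/15 + 180*I ≈ -314.93 + 180.0*I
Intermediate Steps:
m(k) = 15 (m(k) = 3 - 1*(-12) = 3 + 12 = 15)
d(a) = -4 + √2*√a (d(a) = -4 + √(a + a) = -4 + √(2*a) = -4 + √2*√a)
V = 1/15 ≈ 0.066667
M(c) = 1 + 2*c (M(c) = (c + c) + 1 = 2*c + 1 = 1 + 2*c)
M(d(-2))*(-F) + V = (1 + 2*(-4 + √2*√(-2)))*(-1*(-45)) + 1/15 = (1 + 2*(-4 + √2*(I*√2)))*45 + 1/15 = (1 + 2*(-4 + 2*I))*45 + 1/15 = (1 + (-8 + 4*I))*45 + 1/15 = (-7 + 4*I)*45 + 1/15 = (-315 + 180*I) + 1/15 = -4724/15 + 180*I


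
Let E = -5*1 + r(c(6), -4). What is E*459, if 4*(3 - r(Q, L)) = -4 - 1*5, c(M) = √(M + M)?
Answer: 459/4 ≈ 114.75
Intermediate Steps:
c(M) = √2*√M (c(M) = √(2*M) = √2*√M)
r(Q, L) = 21/4 (r(Q, L) = 3 - (-4 - 1*5)/4 = 3 - (-4 - 5)/4 = 3 - ¼*(-9) = 3 + 9/4 = 21/4)
E = ¼ (E = -5*1 + 21/4 = -5 + 21/4 = ¼ ≈ 0.25000)
E*459 = (¼)*459 = 459/4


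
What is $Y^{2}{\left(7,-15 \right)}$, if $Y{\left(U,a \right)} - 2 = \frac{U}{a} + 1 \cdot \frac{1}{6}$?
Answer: $\frac{289}{100} \approx 2.89$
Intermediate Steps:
$Y{\left(U,a \right)} = \frac{13}{6} + \frac{U}{a}$ ($Y{\left(U,a \right)} = 2 + \left(\frac{U}{a} + 1 \cdot \frac{1}{6}\right) = 2 + \left(\frac{U}{a} + \frac{1}{6}\right) = 2 + \left(\frac{1}{6} + \frac{U}{a}\right) = \frac{13}{6} + \frac{U}{a}$)
$Y^{2}{\left(7,-15 \right)} = \left(\frac{13}{6} + \frac{7}{-15}\right)^{2} = \left(\frac{13}{6} + 7 \left(- \frac{1}{15}\right)\right)^{2} = \left(\frac{13}{6} - \frac{7}{15}\right)^{2} = \left(\frac{17}{10}\right)^{2} = \frac{289}{100}$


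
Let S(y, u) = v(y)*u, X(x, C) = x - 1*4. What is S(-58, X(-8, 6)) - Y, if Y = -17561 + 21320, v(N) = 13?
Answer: -3915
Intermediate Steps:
X(x, C) = -4 + x (X(x, C) = x - 4 = -4 + x)
S(y, u) = 13*u
Y = 3759
S(-58, X(-8, 6)) - Y = 13*(-4 - 8) - 1*3759 = 13*(-12) - 3759 = -156 - 3759 = -3915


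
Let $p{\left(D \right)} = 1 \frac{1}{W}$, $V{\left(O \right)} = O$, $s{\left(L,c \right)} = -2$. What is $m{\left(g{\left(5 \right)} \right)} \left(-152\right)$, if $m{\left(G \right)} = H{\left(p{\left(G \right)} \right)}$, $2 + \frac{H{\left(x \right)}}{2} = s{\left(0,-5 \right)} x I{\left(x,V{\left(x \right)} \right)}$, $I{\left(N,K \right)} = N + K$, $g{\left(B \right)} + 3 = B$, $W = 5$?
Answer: $\frac{16416}{25} \approx 656.64$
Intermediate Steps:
$g{\left(B \right)} = -3 + B$
$I{\left(N,K \right)} = K + N$
$p{\left(D \right)} = \frac{1}{5}$ ($p{\left(D \right)} = 1 \cdot \frac{1}{5} = \frac{1}{5}$)
$H{\left(x \right)} = -4 - 8 x^{2}$ ($H{\left(x \right)} = -4 + 2 - 2 x \left(x + x\right) = -4 + 2 - 2 x 2 x = -4 + 2 \left(- 4 x^{2}\right) = -4 - 8 x^{2}$)
$m{\left(G \right)} = - \frac{108}{25}$ ($m{\left(G \right)} = -4 - \frac{8}{25} = - \frac{108}{25}$)
$m{\left(g{\left(5 \right)} \right)} \left(-152\right) = \left(- \frac{108}{25}\right) \left(-152\right) = \frac{16416}{25}$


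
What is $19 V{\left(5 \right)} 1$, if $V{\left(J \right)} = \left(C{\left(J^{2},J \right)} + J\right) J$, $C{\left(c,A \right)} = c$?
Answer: $2850$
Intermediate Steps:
$V{\left(J \right)} = J \left(J + J^{2}\right)$ ($V{\left(J \right)} = \left(J^{2} + J\right) J = \left(J + J^{2}\right) J = J \left(J + J^{2}\right)$)
$19 V{\left(5 \right)} 1 = 19 \cdot 5^{2} \left(1 + 5\right) 1 = 19 \cdot 25 \cdot 6 \cdot 1 = 19 \cdot 150 \cdot 1 = 2850 \cdot 1 = 2850$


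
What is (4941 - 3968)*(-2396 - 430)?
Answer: -2749698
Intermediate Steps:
(4941 - 3968)*(-2396 - 430) = 973*(-2826) = -2749698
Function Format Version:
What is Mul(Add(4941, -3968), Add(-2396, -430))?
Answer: -2749698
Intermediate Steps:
Mul(Add(4941, -3968), Add(-2396, -430)) = Mul(973, -2826) = -2749698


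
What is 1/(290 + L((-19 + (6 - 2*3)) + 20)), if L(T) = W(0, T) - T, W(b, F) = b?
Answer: 1/289 ≈ 0.0034602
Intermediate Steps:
L(T) = -T (L(T) = 0 - T = -T)
1/(290 + L((-19 + (6 - 2*3)) + 20)) = 1/(290 - ((-19 + (6 - 2*3)) + 20)) = 1/(290 - ((-19 + (6 - 6)) + 20)) = 1/(290 - ((-19 + 0) + 20)) = 1/(290 - (-19 + 20)) = 1/(290 - 1*1) = 1/(290 - 1) = 1/289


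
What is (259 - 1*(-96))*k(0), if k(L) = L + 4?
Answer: 1420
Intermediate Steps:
k(L) = 4 + L
(259 - 1*(-96))*k(0) = (259 - 1*(-96))*(4 + 0) = (259 + 96)*4 = 355*4 = 1420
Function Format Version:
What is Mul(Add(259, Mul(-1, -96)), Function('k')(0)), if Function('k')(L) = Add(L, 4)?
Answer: 1420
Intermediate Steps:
Function('k')(L) = Add(4, L)
Mul(Add(259, Mul(-1, -96)), Function('k')(0)) = Mul(Add(259, Mul(-1, -96)), Add(4, 0)) = Mul(Add(259, 96), 4) = Mul(355, 4) = 1420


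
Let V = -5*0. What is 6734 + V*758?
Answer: 6734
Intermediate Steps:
V = 0
6734 + V*758 = 6734 + 0*758 = 6734 + 0 = 6734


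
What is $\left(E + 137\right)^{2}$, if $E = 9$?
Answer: $21316$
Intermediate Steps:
$\left(E + 137\right)^{2} = \left(9 + 137\right)^{2} = 146^{2} = 21316$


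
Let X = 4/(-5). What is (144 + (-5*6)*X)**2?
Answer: 28224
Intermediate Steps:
X = -4/5 (X = 4*(-1/5) = -4/5 ≈ -0.80000)
(144 + (-5*6)*X)**2 = (144 - 5*6*(-4/5))**2 = (144 - 30*(-4/5))**2 = (144 + 24)**2 = 168**2 = 28224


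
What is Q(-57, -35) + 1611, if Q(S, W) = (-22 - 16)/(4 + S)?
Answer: 85421/53 ≈ 1611.7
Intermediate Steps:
Q(S, W) = -38/(4 + S)
Q(-57, -35) + 1611 = -38/(4 - 57) + 1611 = -38/(-53) + 1611 = -38*(-1/53) + 1611 = 38/53 + 1611 = 85421/53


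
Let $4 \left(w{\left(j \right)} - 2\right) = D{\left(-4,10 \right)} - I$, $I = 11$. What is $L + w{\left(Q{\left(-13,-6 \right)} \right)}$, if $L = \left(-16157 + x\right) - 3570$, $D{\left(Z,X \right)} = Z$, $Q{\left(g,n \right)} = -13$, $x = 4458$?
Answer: $- \frac{61083}{4} \approx -15271.0$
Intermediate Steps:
$w{\left(j \right)} = - \frac{7}{4}$ ($w{\left(j \right)} = 2 + \frac{-4 - 11}{4} = 2 + \frac{1}{4} \left(-15\right) = 2 - \frac{15}{4} = - \frac{7}{4}$)
$L = -15269$ ($L = \left(-16157 + 4458\right) - 3570 = -11699 - 3570 = -15269$)
$L + w{\left(Q{\left(-13,-6 \right)} \right)} = -15269 - \frac{7}{4} = - \frac{61083}{4}$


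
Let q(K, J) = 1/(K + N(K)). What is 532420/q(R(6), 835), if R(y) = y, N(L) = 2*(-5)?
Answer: -2129680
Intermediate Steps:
N(L) = -10
q(K, J) = 1/(-10 + K) (q(K, J) = 1/(K - 10) = 1/(-10 + K))
532420/q(R(6), 835) = 532420/(1/(-10 + 6)) = 532420/(1/(-4)) = 532420/(-1/4) = 532420*(-4) = -2129680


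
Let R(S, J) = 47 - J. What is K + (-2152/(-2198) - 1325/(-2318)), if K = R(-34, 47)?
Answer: 3950343/2547482 ≈ 1.5507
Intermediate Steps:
K = 0 (K = 47 - 1*47 = 47 - 47 = 0)
K + (-2152/(-2198) - 1325/(-2318)) = 0 + (-2152/(-2198) - 1325/(-2318)) = 0 + (-2152*(-1/2198) - 1325*(-1/2318)) = 0 + (1076/1099 + 1325/2318) = 0 + 3950343/2547482 = 3950343/2547482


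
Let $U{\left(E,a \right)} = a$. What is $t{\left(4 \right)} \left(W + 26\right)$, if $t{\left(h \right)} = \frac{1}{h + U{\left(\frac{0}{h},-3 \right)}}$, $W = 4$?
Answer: $30$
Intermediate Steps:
$t{\left(h \right)} = \frac{1}{-3 + h}$ ($t{\left(h \right)} = \frac{1}{h - 3} = \frac{1}{-3 + h}$)
$t{\left(4 \right)} \left(W + 26\right) = \frac{4 + 26}{-3 + 4} = 1^{-1} \cdot 30 = 1 \cdot 30 = 30$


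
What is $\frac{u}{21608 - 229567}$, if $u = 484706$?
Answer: $- \frac{16714}{7171} \approx -2.3308$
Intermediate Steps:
$\frac{u}{21608 - 229567} = \frac{484706}{21608 - 229567} = \frac{484706}{-207959} = 484706 \left(- \frac{1}{207959}\right) = - \frac{16714}{7171}$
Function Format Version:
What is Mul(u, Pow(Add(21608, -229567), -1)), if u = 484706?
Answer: Rational(-16714, 7171) ≈ -2.3308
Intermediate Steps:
Mul(u, Pow(Add(21608, -229567), -1)) = Mul(484706, Pow(Add(21608, -229567), -1)) = Mul(484706, Pow(-207959, -1)) = Mul(484706, Rational(-1, 207959)) = Rational(-16714, 7171)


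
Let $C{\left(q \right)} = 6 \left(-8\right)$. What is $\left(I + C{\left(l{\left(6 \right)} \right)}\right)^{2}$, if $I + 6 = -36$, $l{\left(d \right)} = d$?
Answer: $8100$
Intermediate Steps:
$C{\left(q \right)} = -48$
$I = -42$ ($I = -6 - 36 = -42$)
$\left(I + C{\left(l{\left(6 \right)} \right)}\right)^{2} = \left(-42 - 48\right)^{2} = \left(-90\right)^{2} = 8100$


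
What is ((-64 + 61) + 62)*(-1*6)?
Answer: -354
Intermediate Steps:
((-64 + 61) + 62)*(-1*6) = (-3 + 62)*(-6) = 59*(-6) = -354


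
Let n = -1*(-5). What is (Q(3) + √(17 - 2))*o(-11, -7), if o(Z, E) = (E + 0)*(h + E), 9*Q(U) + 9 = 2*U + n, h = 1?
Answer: 28/3 + 42*√15 ≈ 172.00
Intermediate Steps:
n = 5
Q(U) = -4/9 + 2*U/9 (Q(U) = -1 + (2*U + 5)/9 = -1 + (5 + 2*U)/9 = -1 + (5/9 + 2*U/9) = -4/9 + 2*U/9)
o(Z, E) = E*(1 + E) (o(Z, E) = (E + 0)*(1 + E) = E*(1 + E))
(Q(3) + √(17 - 2))*o(-11, -7) = ((-4/9 + (2/9)*3) + √(17 - 2))*(-7*(1 - 7)) = ((-4/9 + ⅔) + √15)*(-7*(-6)) = (2/9 + √15)*42 = 28/3 + 42*√15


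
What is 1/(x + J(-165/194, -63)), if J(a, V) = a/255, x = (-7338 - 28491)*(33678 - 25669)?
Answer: -3298/946375812389 ≈ -3.4849e-9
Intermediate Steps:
x = -286954461 (x = -35829*8009 = -286954461)
J(a, V) = a/255 (J(a, V) = a*(1/255) = a/255)
1/(x + J(-165/194, -63)) = 1/(-286954461 + (-165/194)/255) = 1/(-286954461 + (-165*1/194)/255) = 1/(-286954461 + (1/255)*(-165/194)) = 1/(-286954461 - 11/3298) = 1/(-946375812389/3298) = -3298/946375812389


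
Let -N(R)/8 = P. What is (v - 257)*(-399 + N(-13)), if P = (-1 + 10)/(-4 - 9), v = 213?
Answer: 225060/13 ≈ 17312.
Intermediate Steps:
P = -9/13 (P = 9/(-13) = 9*(-1/13) = -9/13 ≈ -0.69231)
N(R) = 72/13 (N(R) = -8*(-9/13) = 72/13)
(v - 257)*(-399 + N(-13)) = (213 - 257)*(-399 + 72/13) = -44*(-5115/13) = 225060/13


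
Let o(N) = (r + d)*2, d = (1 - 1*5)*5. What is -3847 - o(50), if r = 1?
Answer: -3809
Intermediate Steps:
d = -20 (d = (1 - 5)*5 = -4*5 = -20)
o(N) = -38 (o(N) = (1 - 20)*2 = -19*2 = -38)
-3847 - o(50) = -3847 - 1*(-38) = -3847 + 38 = -3809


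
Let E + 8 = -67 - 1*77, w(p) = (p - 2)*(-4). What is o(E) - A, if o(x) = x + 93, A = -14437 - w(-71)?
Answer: 14670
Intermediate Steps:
w(p) = 8 - 4*p (w(p) = (-2 + p)*(-4) = 8 - 4*p)
E = -152 (E = -8 + (-67 - 1*77) = -8 + (-67 - 77) = -8 - 144 = -152)
A = -14729 (A = -14437 - (8 - 4*(-71)) = -14437 - (8 + 284) = -14437 - 1*292 = -14437 - 292 = -14729)
o(x) = 93 + x
o(E) - A = (93 - 152) - 1*(-14729) = -59 + 14729 = 14670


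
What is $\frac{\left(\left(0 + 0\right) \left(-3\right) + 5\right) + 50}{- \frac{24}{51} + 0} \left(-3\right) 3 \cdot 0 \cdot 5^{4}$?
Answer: $0$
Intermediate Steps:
$\frac{\left(\left(0 + 0\right) \left(-3\right) + 5\right) + 50}{- \frac{24}{51} + 0} \left(-3\right) 3 \cdot 0 \cdot 5^{4} = \frac{\left(0 \left(-3\right) + 5\right) + 50}{\left(-24\right) \frac{1}{51} + 0} \left(\left(-9\right) 0\right) 625 = \frac{\left(0 + 5\right) + 50}{- \frac{8}{17} + 0} \cdot 0 \cdot 625 = \frac{5 + 50}{- \frac{8}{17}} \cdot 0 \cdot 625 = 55 \left(- \frac{17}{8}\right) 0 \cdot 625 = \left(- \frac{935}{8}\right) 0 \cdot 625 = 0 \cdot 625 = 0$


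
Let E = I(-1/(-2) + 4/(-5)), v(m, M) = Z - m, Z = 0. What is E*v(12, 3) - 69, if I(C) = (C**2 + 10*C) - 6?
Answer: 948/25 ≈ 37.920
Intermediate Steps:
v(m, M) = -m (v(m, M) = 0 - m = -m)
I(C) = -6 + C**2 + 10*C
E = -891/100 (E = -6 + (-1/(-2) + 4/(-5))**2 + 10*(-1/(-2) + 4/(-5)) = -6 + (-1*(-1/2) + 4*(-1/5))**2 + 10*(-1*(-1/2) + 4*(-1/5)) = -6 + (1/2 - 4/5)**2 + 10*(1/2 - 4/5) = -6 + (-3/10)**2 + 10*(-3/10) = -6 + 9/100 - 3 = -891/100 ≈ -8.9100)
E*v(12, 3) - 69 = -(-891)*12/100 - 69 = -891/100*(-12) - 69 = 2673/25 - 69 = 948/25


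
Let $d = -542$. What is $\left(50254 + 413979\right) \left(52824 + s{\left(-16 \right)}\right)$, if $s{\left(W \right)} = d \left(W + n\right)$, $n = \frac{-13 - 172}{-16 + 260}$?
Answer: $\frac{3506187974751}{122} \approx 2.8739 \cdot 10^{10}$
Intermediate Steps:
$n = - \frac{185}{244} \approx -0.7582$
$s{\left(W \right)} = \frac{50135}{122} - 542 W$ ($s{\left(W \right)} = - 542 \left(W - \frac{185}{244}\right) = - 542 \left(- \frac{185}{244} + W\right) = \frac{50135}{122} - 542 W$)
$\left(50254 + 413979\right) \left(52824 + s{\left(-16 \right)}\right) = \left(50254 + 413979\right) \left(52824 + \left(\frac{50135}{122} - -8672\right)\right) = 464233 \left(52824 + \left(\frac{50135}{122} + 8672\right)\right) = 464233 \left(52824 + \frac{1108119}{122}\right) = 464233 \cdot \frac{7552647}{122} = \frac{3506187974751}{122}$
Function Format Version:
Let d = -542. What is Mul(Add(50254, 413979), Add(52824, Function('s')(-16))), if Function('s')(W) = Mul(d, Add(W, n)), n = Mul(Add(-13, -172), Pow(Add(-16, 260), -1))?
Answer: Rational(3506187974751, 122) ≈ 2.8739e+10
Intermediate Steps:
n = Rational(-185, 244) (n = Mul(-185, Pow(244, -1)) = Mul(-185, Rational(1, 244)) = Rational(-185, 244) ≈ -0.75820)
Function('s')(W) = Add(Rational(50135, 122), Mul(-542, W)) (Function('s')(W) = Mul(-542, Add(W, Rational(-185, 244))) = Mul(-542, Add(Rational(-185, 244), W)) = Add(Rational(50135, 122), Mul(-542, W)))
Mul(Add(50254, 413979), Add(52824, Function('s')(-16))) = Mul(Add(50254, 413979), Add(52824, Add(Rational(50135, 122), Mul(-542, -16)))) = Mul(464233, Add(52824, Add(Rational(50135, 122), 8672))) = Mul(464233, Add(52824, Rational(1108119, 122))) = Mul(464233, Rational(7552647, 122)) = Rational(3506187974751, 122)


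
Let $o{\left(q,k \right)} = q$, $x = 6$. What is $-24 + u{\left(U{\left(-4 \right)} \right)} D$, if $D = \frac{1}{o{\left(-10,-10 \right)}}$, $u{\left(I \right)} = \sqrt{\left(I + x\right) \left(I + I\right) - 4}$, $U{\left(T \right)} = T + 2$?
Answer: $-24 - \frac{i \sqrt{5}}{5} \approx -24.0 - 0.44721 i$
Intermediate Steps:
$U{\left(T \right)} = 2 + T$
$u{\left(I \right)} = \sqrt{-4 + 2 I \left(6 + I\right)}$ ($u{\left(I \right)} = \sqrt{\left(I + 6\right) \left(I + I\right) - 4} = \sqrt{\left(6 + I\right) 2 I - 4} = \sqrt{2 I \left(6 + I\right) - 4} = \sqrt{-4 + 2 I \left(6 + I\right)}$)
$D = - \frac{1}{10}$ ($D = \frac{1}{-10} = - \frac{1}{10} \approx -0.1$)
$-24 + u{\left(U{\left(-4 \right)} \right)} D = -24 + \sqrt{-4 + 2 \left(2 - 4\right)^{2} + 12 \left(2 - 4\right)} \left(- \frac{1}{10}\right) = -24 + \sqrt{-4 + 2 \left(-2\right)^{2} + 12 \left(-2\right)} \left(- \frac{1}{10}\right) = -24 + \sqrt{-4 + 2 \cdot 4 - 24} \left(- \frac{1}{10}\right) = -24 + \sqrt{-4 + 8 - 24} \left(- \frac{1}{10}\right) = -24 + \sqrt{-20} \left(- \frac{1}{10}\right) = -24 + 2 i \sqrt{5} \left(- \frac{1}{10}\right) = -24 - \frac{i \sqrt{5}}{5}$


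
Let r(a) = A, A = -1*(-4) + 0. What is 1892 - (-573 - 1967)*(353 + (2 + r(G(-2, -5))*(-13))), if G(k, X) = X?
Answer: 771512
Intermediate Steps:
A = 4 (A = 4 + 0 = 4)
r(a) = 4
1892 - (-573 - 1967)*(353 + (2 + r(G(-2, -5))*(-13))) = 1892 - (-573 - 1967)*(353 + (2 + 4*(-13))) = 1892 - (-2540)*(353 + (2 - 52)) = 1892 - (-2540)*(353 - 50) = 1892 - (-2540)*303 = 1892 - 1*(-769620) = 1892 + 769620 = 771512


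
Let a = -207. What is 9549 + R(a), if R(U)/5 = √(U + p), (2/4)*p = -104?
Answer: 9549 + 5*I*√415 ≈ 9549.0 + 101.86*I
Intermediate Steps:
p = -208 (p = 2*(-104) = -208)
R(U) = 5*√(-208 + U) (R(U) = 5*√(U - 208) = 5*√(-208 + U))
9549 + R(a) = 9549 + 5*√(-208 - 207) = 9549 + 5*√(-415) = 9549 + 5*(I*√415) = 9549 + 5*I*√415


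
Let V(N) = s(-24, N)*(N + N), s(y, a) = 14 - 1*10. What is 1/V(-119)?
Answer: -1/952 ≈ -0.0010504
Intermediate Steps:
s(y, a) = 4 (s(y, a) = 14 - 10 = 4)
V(N) = 8*N (V(N) = 4*(N + N) = 4*(2*N) = 8*N)
1/V(-119) = 1/(8*(-119)) = 1/(-952) = -1/952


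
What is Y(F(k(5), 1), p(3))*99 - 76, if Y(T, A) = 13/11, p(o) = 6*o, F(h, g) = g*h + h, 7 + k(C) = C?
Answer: 41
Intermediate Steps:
k(C) = -7 + C
F(h, g) = h + g*h
Y(T, A) = 13/11 (Y(T, A) = 13*(1/11) = 13/11)
Y(F(k(5), 1), p(3))*99 - 76 = (13/11)*99 - 76 = 117 - 76 = 41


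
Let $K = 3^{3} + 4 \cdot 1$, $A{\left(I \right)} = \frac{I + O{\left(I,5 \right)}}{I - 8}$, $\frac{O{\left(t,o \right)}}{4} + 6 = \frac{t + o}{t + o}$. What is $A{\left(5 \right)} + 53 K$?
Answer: $1648$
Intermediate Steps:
$O{\left(t,o \right)} = -20$ ($O{\left(t,o \right)} = -24 + 4 \frac{t + o}{t + o} = -24 + 4 \frac{o + t}{o + t} = -24 + 4 \cdot 1 = -24 + 4 = -20$)
$A{\left(I \right)} = \frac{-20 + I}{-8 + I}$ ($A{\left(I \right)} = \frac{I - 20}{I - 8} = \frac{-20 + I}{-8 + I}$)
$K = 31$ ($K = 27 + 4 = 31$)
$A{\left(5 \right)} + 53 K = \frac{-20 + 5}{-8 + 5} + 53 \cdot 31 = \frac{1}{-3} \left(-15\right) + 1643 = \left(- \frac{1}{3}\right) \left(-15\right) + 1643 = 5 + 1643 = 1648$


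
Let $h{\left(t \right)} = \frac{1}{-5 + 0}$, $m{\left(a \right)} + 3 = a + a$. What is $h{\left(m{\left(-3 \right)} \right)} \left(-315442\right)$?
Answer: $\frac{315442}{5} \approx 63088.0$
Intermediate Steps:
$m{\left(a \right)} = -3 + 2 a$ ($m{\left(a \right)} = -3 + \left(a + a\right) = -3 + 2 a$)
$h{\left(t \right)} = - \frac{1}{5}$ ($h{\left(t \right)} = \frac{1}{-5} = - \frac{1}{5}$)
$h{\left(m{\left(-3 \right)} \right)} \left(-315442\right) = \left(- \frac{1}{5}\right) \left(-315442\right) = \frac{315442}{5}$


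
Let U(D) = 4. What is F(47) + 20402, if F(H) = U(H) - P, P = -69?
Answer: 20475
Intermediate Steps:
F(H) = 73 (F(H) = 4 - 1*(-69) = 4 + 69 = 73)
F(47) + 20402 = 73 + 20402 = 20475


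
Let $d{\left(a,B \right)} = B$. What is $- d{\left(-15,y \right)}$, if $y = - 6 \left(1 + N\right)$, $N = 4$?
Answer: $30$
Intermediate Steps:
$y = -30$ ($y = - 6 \left(1 + 4\right) = \left(-6\right) 5 = -30$)
$- d{\left(-15,y \right)} = \left(-1\right) \left(-30\right) = 30$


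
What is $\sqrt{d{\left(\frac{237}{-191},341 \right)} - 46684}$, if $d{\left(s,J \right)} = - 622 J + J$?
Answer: $i \sqrt{258445} \approx 508.38 i$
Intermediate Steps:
$d{\left(s,J \right)} = - 621 J$
$\sqrt{d{\left(\frac{237}{-191},341 \right)} - 46684} = \sqrt{\left(-621\right) 341 - 46684} = \sqrt{-211761 - 46684} = \sqrt{-258445} = i \sqrt{258445}$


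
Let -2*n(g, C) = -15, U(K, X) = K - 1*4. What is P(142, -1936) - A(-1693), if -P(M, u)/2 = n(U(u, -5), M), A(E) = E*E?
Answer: -2866264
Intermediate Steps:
U(K, X) = -4 + K (U(K, X) = K - 4 = -4 + K)
n(g, C) = 15/2 (n(g, C) = -½*(-15) = 15/2)
A(E) = E²
P(M, u) = -15 (P(M, u) = -2*15/2 = -15)
P(142, -1936) - A(-1693) = -15 - 1*(-1693)² = -15 - 1*2866249 = -15 - 2866249 = -2866264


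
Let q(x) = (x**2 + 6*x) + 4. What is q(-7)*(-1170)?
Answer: -12870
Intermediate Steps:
q(x) = 4 + x**2 + 6*x
q(-7)*(-1170) = (4 + (-7)**2 + 6*(-7))*(-1170) = (4 + 49 - 42)*(-1170) = 11*(-1170) = -12870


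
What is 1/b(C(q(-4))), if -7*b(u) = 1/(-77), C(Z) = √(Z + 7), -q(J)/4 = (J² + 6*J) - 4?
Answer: 539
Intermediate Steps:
q(J) = 16 - 24*J - 4*J² (q(J) = -4*((J² + 6*J) - 4) = -4*(-4 + J² + 6*J) = 16 - 24*J - 4*J²)
C(Z) = √(7 + Z)
b(u) = 1/539 (b(u) = -⅐/(-77) = -⅐*(-1/77) = 1/539)
1/b(C(q(-4))) = 1/(1/539) = 539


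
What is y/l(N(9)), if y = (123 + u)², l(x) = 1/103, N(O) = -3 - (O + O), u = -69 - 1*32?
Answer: 49852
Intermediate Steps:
u = -101 (u = -69 - 32 = -101)
N(O) = -3 - 2*O
l(x) = 1/103
y = 484 (y = (123 - 101)² = 22² = 484)
y/l(N(9)) = 484/(1/103) = 484*103 = 49852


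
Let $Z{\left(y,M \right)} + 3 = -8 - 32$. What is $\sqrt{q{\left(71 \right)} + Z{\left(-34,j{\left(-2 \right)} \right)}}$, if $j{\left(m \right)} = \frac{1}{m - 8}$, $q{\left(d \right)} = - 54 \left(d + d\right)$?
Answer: $i \sqrt{7711} \approx 87.812 i$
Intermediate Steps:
$q{\left(d \right)} = - 108 d$ ($q{\left(d \right)} = - 54 \cdot 2 d = - 108 d$)
$j{\left(m \right)} = \frac{1}{-8 + m}$
$Z{\left(y,M \right)} = -43$ ($Z{\left(y,M \right)} = -3 - 40 = -43$)
$\sqrt{q{\left(71 \right)} + Z{\left(-34,j{\left(-2 \right)} \right)}} = \sqrt{\left(-108\right) 71 - 43} = \sqrt{-7668 - 43} = \sqrt{-7711} = i \sqrt{7711}$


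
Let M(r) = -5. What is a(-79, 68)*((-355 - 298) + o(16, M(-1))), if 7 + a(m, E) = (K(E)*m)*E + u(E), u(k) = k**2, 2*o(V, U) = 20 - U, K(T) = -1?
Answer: -12795909/2 ≈ -6.3980e+6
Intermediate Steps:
o(V, U) = 10 - U/2 (o(V, U) = (20 - U)/2 = 10 - U/2)
a(m, E) = -7 + E**2 - E*m (a(m, E) = -7 + ((-m)*E + E**2) = -7 + (-E*m + E**2) = -7 + (E**2 - E*m) = -7 + E**2 - E*m)
a(-79, 68)*((-355 - 298) + o(16, M(-1))) = (-7 + 68**2 - 1*68*(-79))*((-355 - 298) + (10 - 1/2*(-5))) = (-7 + 4624 + 5372)*(-653 + (10 + 5/2)) = 9989*(-653 + 25/2) = 9989*(-1281/2) = -12795909/2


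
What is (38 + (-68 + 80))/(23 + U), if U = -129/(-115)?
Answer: 2875/1387 ≈ 2.0728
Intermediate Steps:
U = 129/115 (U = -129*(-1/115) = 129/115 ≈ 1.1217)
(38 + (-68 + 80))/(23 + U) = (38 + (-68 + 80))/(23 + 129/115) = (38 + 12)/(2774/115) = 50*(115/2774) = 2875/1387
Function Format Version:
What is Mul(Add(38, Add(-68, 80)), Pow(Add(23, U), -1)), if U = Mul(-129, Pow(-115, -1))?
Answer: Rational(2875, 1387) ≈ 2.0728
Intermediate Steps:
U = Rational(129, 115) (U = Mul(-129, Rational(-1, 115)) = Rational(129, 115) ≈ 1.1217)
Mul(Add(38, Add(-68, 80)), Pow(Add(23, U), -1)) = Mul(Add(38, Add(-68, 80)), Pow(Add(23, Rational(129, 115)), -1)) = Mul(Add(38, 12), Pow(Rational(2774, 115), -1)) = Mul(50, Rational(115, 2774)) = Rational(2875, 1387)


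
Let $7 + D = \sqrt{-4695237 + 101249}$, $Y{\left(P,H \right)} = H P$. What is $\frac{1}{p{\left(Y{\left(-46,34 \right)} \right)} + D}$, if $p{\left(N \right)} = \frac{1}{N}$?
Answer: $- \frac{17124236}{11237455551449} - \frac{4892192 i \sqrt{1148497}}{11237455551449} \approx -1.5239 \cdot 10^{-6} - 0.00046655 i$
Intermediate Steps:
$D = -7 + 2 i \sqrt{1148497}$ ($D = -7 + \sqrt{-4695237 + 101249} = -7 + \sqrt{-4593988} = -7 + 2 i \sqrt{1148497} \approx -7.0 + 2143.4 i$)
$\frac{1}{p{\left(Y{\left(-46,34 \right)} \right)} + D} = \frac{1}{\frac{1}{34 \left(-46\right)} - \left(7 - 2 i \sqrt{1148497}\right)} = \frac{1}{\frac{1}{-1564} - \left(7 - 2 i \sqrt{1148497}\right)} = \frac{1}{- \frac{1}{1564} - \left(7 - 2 i \sqrt{1148497}\right)} = \frac{1}{- \frac{10949}{1564} + 2 i \sqrt{1148497}}$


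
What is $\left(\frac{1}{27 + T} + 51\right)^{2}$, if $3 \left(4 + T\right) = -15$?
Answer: $\frac{844561}{324} \approx 2606.7$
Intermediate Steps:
$T = -9$ ($T = -4 + \frac{1}{3} \left(-15\right) = -4 - 5 = -9$)
$\left(\frac{1}{27 + T} + 51\right)^{2} = \left(\frac{1}{27 - 9} + 51\right)^{2} = \left(\frac{1}{18} + 51\right)^{2} = \left(\frac{919}{18}\right)^{2} = \frac{844561}{324}$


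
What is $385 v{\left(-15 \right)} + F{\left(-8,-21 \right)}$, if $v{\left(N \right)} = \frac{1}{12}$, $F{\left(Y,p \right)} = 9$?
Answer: $\frac{493}{12} \approx 41.083$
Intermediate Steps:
$v{\left(N \right)} = \frac{1}{12}$
$385 v{\left(-15 \right)} + F{\left(-8,-21 \right)} = 385 \cdot \frac{1}{12} + 9 = \frac{385}{12} + 9 = \frac{493}{12}$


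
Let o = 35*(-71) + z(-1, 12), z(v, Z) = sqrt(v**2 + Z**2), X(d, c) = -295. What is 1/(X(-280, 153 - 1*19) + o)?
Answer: -556/1545651 - sqrt(145)/7728255 ≈ -0.00036128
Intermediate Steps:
z(v, Z) = sqrt(Z**2 + v**2)
o = -2485 + sqrt(145) (o = 35*(-71) + sqrt(12**2 + (-1)**2) = -2485 + sqrt(144 + 1) = -2485 + sqrt(145) ≈ -2473.0)
1/(X(-280, 153 - 1*19) + o) = 1/(-295 + (-2485 + sqrt(145))) = 1/(-2780 + sqrt(145))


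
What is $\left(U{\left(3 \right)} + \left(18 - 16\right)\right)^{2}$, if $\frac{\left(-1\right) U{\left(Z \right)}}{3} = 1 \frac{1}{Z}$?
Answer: $1$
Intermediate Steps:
$U{\left(Z \right)} = - \frac{3}{Z}$ ($U{\left(Z \right)} = - 3 \cdot 1 \frac{1}{Z} = - \frac{3}{Z}$)
$\left(U{\left(3 \right)} + \left(18 - 16\right)\right)^{2} = \left(- \frac{3}{3} + \left(18 - 16\right)\right)^{2} = \left(\left(-3\right) \frac{1}{3} + 2\right)^{2} = \left(-1 + 2\right)^{2} = 1^{2} = 1$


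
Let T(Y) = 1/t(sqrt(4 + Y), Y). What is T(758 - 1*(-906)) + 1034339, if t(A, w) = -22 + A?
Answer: 612328699/592 + sqrt(417)/592 ≈ 1.0343e+6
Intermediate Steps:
T(Y) = 1/(-22 + sqrt(4 + Y))
T(758 - 1*(-906)) + 1034339 = 1/(-22 + sqrt(4 + (758 - 1*(-906)))) + 1034339 = 1/(-22 + sqrt(4 + (758 + 906))) + 1034339 = 1/(-22 + sqrt(4 + 1664)) + 1034339 = 1/(-22 + sqrt(1668)) + 1034339 = 1/(-22 + 2*sqrt(417)) + 1034339 = 1034339 + 1/(-22 + 2*sqrt(417))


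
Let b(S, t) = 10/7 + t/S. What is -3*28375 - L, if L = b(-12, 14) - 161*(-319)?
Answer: -5732339/42 ≈ -1.3648e+5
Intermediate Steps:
b(S, t) = 10/7 + t/S (b(S, t) = 10*(⅐) + t/S = 10/7 + t/S)
L = 2157089/42 (L = (10/7 + 14/(-12)) - 161*(-319) = (10/7 + 14*(-1/12)) + 51359 = (10/7 - 7/6) + 51359 = 11/42 + 51359 = 2157089/42 ≈ 51359.)
-3*28375 - L = -3*28375 - 1*2157089/42 = -85125 - 2157089/42 = -5732339/42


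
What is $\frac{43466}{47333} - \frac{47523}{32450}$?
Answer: $- \frac{76266769}{139632350} \approx -0.5462$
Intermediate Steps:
$\frac{43466}{47333} - \frac{47523}{32450} = - \frac{76266769}{139632350}$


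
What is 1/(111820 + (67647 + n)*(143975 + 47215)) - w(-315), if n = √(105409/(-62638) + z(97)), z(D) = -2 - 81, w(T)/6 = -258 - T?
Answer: (-32693490*√332254689594 + 138532433171310181*I)/(5*(-81013118813650*I + 19119*√332254689594)) ≈ -342.00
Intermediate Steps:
w(T) = -1548 - 6*T (w(T) = 6*(-258 - T) = -1548 - 6*T)
z(D) = -83
n = I*√332254689594/62638 (n = √(105409/(-62638) - 83) = √(105409*(-1/62638) - 83) = √(-105409/62638 - 83) = √(-5304363/62638) = I*√332254689594/62638 ≈ 9.2023*I)
1/(111820 + (67647 + n)*(143975 + 47215)) - w(-315) = 1/(111820 + (67647 + I*√332254689594/62638)*(143975 + 47215)) - (-1548 - 6*(-315)) = 1/(111820 + (67647 + I*√332254689594/62638)*191190) - (-1548 + 1890) = 1/(111820 + (12933429930 + 95595*I*√332254689594/31319)) - 1*342 = 1/(12933541750 + 95595*I*√332254689594/31319) - 342 = -342 + 1/(12933541750 + 95595*I*√332254689594/31319)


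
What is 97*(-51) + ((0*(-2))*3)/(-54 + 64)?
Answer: -4947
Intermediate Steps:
97*(-51) + ((0*(-2))*3)/(-54 + 64) = -4947 + (0*3)/10 = -4947 + 0*(1/10) = -4947 + 0 = -4947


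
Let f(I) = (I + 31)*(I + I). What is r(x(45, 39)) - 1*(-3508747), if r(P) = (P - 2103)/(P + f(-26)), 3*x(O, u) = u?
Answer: 45613821/13 ≈ 3.5088e+6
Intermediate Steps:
x(O, u) = u/3
f(I) = 2*I*(31 + I) (f(I) = (31 + I)*(2*I) = 2*I*(31 + I))
r(P) = (-2103 + P)/(-260 + P) (r(P) = (P - 2103)/(P + 2*(-26)*(31 - 26)) = (-2103 + P)/(P + 2*(-26)*5) = (-2103 + P)/(P - 260) = (-2103 + P)/(-260 + P))
r(x(45, 39)) - 1*(-3508747) = (-2103 + (⅓)*39)/(-260 + (⅓)*39) - 1*(-3508747) = (-2103 + 13)/(-260 + 13) + 3508747 = -2090/(-247) + 3508747 = -1/247*(-2090) + 3508747 = 110/13 + 3508747 = 45613821/13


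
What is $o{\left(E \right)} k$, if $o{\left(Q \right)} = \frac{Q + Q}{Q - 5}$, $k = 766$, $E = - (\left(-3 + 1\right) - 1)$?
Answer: $-2298$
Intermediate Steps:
$E = 3$ ($E = - (-2 - 1) = \left(-1\right) \left(-3\right) = 3$)
$o{\left(Q \right)} = \frac{2 Q}{-5 + Q}$
$o{\left(E \right)} k = 2 \cdot 3 \frac{1}{-5 + 3} \cdot 766 = 2 \cdot 3 \frac{1}{-2} \cdot 766 = 2 \cdot 3 \left(- \frac{1}{2}\right) 766 = \left(-3\right) 766 = -2298$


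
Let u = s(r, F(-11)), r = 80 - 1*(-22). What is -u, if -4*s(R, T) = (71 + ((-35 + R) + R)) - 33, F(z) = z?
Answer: 207/4 ≈ 51.750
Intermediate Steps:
r = 102 (r = 80 + 22 = 102)
s(R, T) = -¾ - R/2 (s(R, T) = -((71 + ((-35 + R) + R)) - 33)/4 = -((71 + (-35 + 2*R)) - 33)/4 = -((36 + 2*R) - 33)/4 = -(3 + 2*R)/4 = -¾ - R/2)
u = -207/4 (u = -¾ - ½*102 = -¾ - 51 = -207/4 ≈ -51.750)
-u = -1*(-207/4) = 207/4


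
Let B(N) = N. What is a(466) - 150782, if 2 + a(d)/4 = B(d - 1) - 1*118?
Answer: -149402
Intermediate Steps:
a(d) = -484 + 4*d (a(d) = -8 + 4*((d - 1) - 1*118) = -8 + 4*((-1 + d) - 118) = -8 + 4*(-119 + d) = -8 + (-476 + 4*d) = -484 + 4*d)
a(466) - 150782 = (-484 + 4*466) - 150782 = (-484 + 1864) - 150782 = 1380 - 150782 = -149402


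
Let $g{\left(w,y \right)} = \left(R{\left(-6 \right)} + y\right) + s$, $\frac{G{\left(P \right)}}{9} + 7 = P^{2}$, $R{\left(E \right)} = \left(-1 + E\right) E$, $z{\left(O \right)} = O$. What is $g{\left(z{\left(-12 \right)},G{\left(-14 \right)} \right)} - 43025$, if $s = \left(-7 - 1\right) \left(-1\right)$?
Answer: $-41274$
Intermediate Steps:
$R{\left(E \right)} = E \left(-1 + E\right)$
$s = 8$ ($s = \left(-8\right) \left(-1\right) = 8$)
$G{\left(P \right)} = -63 + 9 P^{2}$
$g{\left(w,y \right)} = 50 + y$ ($g{\left(w,y \right)} = \left(- 6 \left(-1 - 6\right) + y\right) + 8 = \left(\left(-6\right) \left(-7\right) + y\right) + 8 = \left(42 + y\right) + 8 = 50 + y$)
$g{\left(z{\left(-12 \right)},G{\left(-14 \right)} \right)} - 43025 = \left(50 - \left(63 - 9 \left(-14\right)^{2}\right)\right) - 43025 = \left(50 + \left(-63 + 9 \cdot 196\right)\right) - 43025 = \left(50 + \left(-63 + 1764\right)\right) - 43025 = \left(50 + 1701\right) - 43025 = 1751 - 43025 = -41274$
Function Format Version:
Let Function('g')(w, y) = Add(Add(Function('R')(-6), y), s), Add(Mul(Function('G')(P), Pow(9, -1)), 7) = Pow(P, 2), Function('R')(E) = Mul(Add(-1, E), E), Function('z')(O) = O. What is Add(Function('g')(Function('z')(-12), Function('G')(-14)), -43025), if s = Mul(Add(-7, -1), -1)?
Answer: -41274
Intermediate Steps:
Function('R')(E) = Mul(E, Add(-1, E))
s = 8 (s = Mul(-8, -1) = 8)
Function('G')(P) = Add(-63, Mul(9, Pow(P, 2)))
Function('g')(w, y) = Add(50, y) (Function('g')(w, y) = Add(Add(Mul(-6, Add(-1, -6)), y), 8) = Add(Add(Mul(-6, -7), y), 8) = Add(Add(42, y), 8) = Add(50, y))
Add(Function('g')(Function('z')(-12), Function('G')(-14)), -43025) = Add(Add(50, Add(-63, Mul(9, Pow(-14, 2)))), -43025) = Add(Add(50, Add(-63, Mul(9, 196))), -43025) = Add(Add(50, Add(-63, 1764)), -43025) = Add(Add(50, 1701), -43025) = Add(1751, -43025) = -41274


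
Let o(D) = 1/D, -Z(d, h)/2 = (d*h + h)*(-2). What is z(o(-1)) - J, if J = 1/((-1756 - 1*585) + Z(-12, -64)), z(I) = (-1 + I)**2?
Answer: 1899/475 ≈ 3.9979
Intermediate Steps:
Z(d, h) = 4*h + 4*d*h (Z(d, h) = -2*(d*h + h)*(-2) = -2*(h + d*h)*(-2) = -2*(-2*h - 2*d*h) = 4*h + 4*d*h)
J = 1/475 (J = 1/((-1756 - 1*585) + 4*(-64)*(1 - 12)) = 1/((-1756 - 585) + 4*(-64)*(-11)) = 1/(-2341 + 2816) = 1/475 ≈ 0.0021053)
z(o(-1)) - J = (-1 + 1/(-1))**2 - 1*1/475 = (-1 - 1)**2 - 1/475 = (-2)**2 - 1/475 = 4 - 1/475 = 1899/475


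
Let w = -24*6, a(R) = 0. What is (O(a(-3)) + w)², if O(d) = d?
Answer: 20736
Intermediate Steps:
w = -144 (w = -6*24 = -144)
(O(a(-3)) + w)² = (0 - 144)² = (-144)² = 20736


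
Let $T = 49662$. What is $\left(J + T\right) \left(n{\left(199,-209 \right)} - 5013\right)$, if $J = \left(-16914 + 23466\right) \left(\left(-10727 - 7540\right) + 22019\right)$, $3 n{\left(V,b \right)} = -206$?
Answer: $-125175505890$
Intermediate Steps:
$n{\left(V,b \right)} = - \frac{206}{3}$ ($n{\left(V,b \right)} = \frac{1}{3} \left(-206\right) = - \frac{206}{3}$)
$J = 24583104$ ($J = 6552 \left(\left(-10727 - 7540\right) + 22019\right) = 6552 \left(-18267 + 22019\right) = 6552 \cdot 3752 = 24583104$)
$\left(J + T\right) \left(n{\left(199,-209 \right)} - 5013\right) = \left(24583104 + 49662\right) \left(- \frac{206}{3} - 5013\right) = 24632766 \left(- \frac{15245}{3}\right) = -125175505890$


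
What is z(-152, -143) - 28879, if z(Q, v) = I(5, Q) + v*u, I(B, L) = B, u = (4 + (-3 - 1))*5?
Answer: -28874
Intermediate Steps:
u = 0 (u = (4 - 4)*5 = 0*5 = 0)
z(Q, v) = 5 (z(Q, v) = 5 + v*0 = 5 + 0 = 5)
z(-152, -143) - 28879 = 5 - 28879 = -28874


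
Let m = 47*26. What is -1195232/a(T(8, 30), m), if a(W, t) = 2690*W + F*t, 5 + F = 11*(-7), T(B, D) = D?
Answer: 74702/1219 ≈ 61.281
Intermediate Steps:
F = -82 (F = -5 + 11*(-7) = -5 - 77 = -82)
m = 1222
a(W, t) = -82*t + 2690*W (a(W, t) = 2690*W - 82*t = -82*t + 2690*W)
-1195232/a(T(8, 30), m) = -1195232/(-82*1222 + 2690*30) = -1195232/(-100204 + 80700) = -1195232/(-19504) = -1195232*(-1/19504) = 74702/1219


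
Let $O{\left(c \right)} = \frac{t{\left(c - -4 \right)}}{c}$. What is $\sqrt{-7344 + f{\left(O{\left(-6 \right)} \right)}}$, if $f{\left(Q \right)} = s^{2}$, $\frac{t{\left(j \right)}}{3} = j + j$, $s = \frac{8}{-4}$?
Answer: $2 i \sqrt{1835} \approx 85.674 i$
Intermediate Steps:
$s = -2$ ($s = 8 \left(- \frac{1}{4}\right) = -2$)
$t{\left(j \right)} = 6 j$ ($t{\left(j \right)} = 3 \left(j + j\right) = 3 \cdot 2 j = 6 j$)
$O{\left(c \right)} = \frac{24 + 6 c}{c}$ ($O{\left(c \right)} = \frac{6 \left(c - -4\right)}{c} = \frac{6 \left(c + 4\right)}{c} = \frac{6 \left(4 + c\right)}{c} = \frac{24 + 6 c}{c}$)
$f{\left(Q \right)} = 4$ ($f{\left(Q \right)} = \left(-2\right)^{2} = 4$)
$\sqrt{-7344 + f{\left(O{\left(-6 \right)} \right)}} = \sqrt{-7344 + 4} = \sqrt{-7340} = 2 i \sqrt{1835}$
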